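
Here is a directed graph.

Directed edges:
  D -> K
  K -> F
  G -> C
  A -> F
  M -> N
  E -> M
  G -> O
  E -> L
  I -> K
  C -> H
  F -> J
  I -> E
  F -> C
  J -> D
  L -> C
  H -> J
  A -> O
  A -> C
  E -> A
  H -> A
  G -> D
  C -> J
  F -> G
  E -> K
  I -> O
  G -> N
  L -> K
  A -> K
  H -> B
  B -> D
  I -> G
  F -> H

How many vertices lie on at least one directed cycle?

9

A vertex is on a directed cycle iff it belongs to a strongly connected component of size ≥ 2 (or has a self-loop).
The vertices on cycles are {A, B, C, D, F, G, H, J, K} — 9 in total.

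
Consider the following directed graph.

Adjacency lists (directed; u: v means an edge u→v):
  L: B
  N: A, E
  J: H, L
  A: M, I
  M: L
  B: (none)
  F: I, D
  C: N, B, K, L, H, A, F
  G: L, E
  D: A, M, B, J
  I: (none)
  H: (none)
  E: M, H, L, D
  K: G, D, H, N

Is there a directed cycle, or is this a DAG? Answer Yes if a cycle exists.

DFS with white/gray/black marking, starting from M:
M gray
  L gray
    B gray
    B black
  L black
M black
N gray
  A gray
    A→M: M black — skip
    I gray
    I black
  A black
  E gray
    E→M: M black — skip
    H gray
    H black
    E→L: L black — skip
    D gray
      D→A: A black — skip
      D→M: M black — skip
      D→B: B black — skip
      J gray
        J→H: H black — skip
        J→L: L black — skip
      J black
    D black
  E black
N black
F gray
  F→I: I black — skip
  F→D: D black — skip
F black
C gray
  C→N: N black — skip
  C→B: B black — skip
  K gray
    G gray
      G→L: L black — skip
      G→E: E black — skip
    G black
    K→D: D black — skip
    K→H: H black — skip
    K→N: N black — skip
  K black
  C→L: L black — skip
  C→H: H black — skip
  C→A: A black — skip
  C→F: F black — skip
C black
Every edge goes to a white or black vertex — no back edge, so the graph is acyclic.

No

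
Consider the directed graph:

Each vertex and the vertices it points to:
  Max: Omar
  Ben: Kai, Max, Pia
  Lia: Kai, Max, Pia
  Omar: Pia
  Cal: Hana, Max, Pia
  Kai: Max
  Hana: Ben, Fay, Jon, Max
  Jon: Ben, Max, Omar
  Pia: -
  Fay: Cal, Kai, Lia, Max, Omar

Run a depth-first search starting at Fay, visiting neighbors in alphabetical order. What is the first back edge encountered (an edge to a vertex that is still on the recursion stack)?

DFS from Fay (visiting neighbors in alphabetical order); mark gray on enter, black on exit:
Fay gray
  Cal gray
    Hana gray
      Ben gray
        Kai gray
          Max gray
            Omar gray
              Pia gray
              Pia black
            Omar black
          Max black
        Kai black
        Ben→Max: Max black — skip
        Ben→Pia: Pia black — skip
      Ben black
      Hana→Fay: Fay is gray → back edge
First back edge: Hana → Fay.

Hana->Fay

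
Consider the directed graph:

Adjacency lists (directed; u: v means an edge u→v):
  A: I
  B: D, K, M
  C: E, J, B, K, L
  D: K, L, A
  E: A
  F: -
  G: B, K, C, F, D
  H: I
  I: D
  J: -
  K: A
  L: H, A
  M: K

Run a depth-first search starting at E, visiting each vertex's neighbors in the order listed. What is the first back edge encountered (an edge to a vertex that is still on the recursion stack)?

DFS from E (visiting each vertex's neighbors in the order listed); mark gray on enter, black on exit:
E gray
  A gray
    I gray
      D gray
        K gray
          K→A: A is gray → back edge
First back edge: K → A.

K→A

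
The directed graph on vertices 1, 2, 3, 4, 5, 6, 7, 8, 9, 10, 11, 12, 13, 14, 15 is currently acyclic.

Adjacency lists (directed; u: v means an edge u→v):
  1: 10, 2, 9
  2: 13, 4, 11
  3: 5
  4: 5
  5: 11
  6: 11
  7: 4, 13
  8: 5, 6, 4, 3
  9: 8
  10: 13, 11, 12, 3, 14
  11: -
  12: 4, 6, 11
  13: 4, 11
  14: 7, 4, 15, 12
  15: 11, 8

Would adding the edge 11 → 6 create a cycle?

Yes

Adding 11→6 creates a cycle iff 6 can already reach 11.
Path from 6: 6 → 11.
So 6 → … → 11 → 6 is a cycle.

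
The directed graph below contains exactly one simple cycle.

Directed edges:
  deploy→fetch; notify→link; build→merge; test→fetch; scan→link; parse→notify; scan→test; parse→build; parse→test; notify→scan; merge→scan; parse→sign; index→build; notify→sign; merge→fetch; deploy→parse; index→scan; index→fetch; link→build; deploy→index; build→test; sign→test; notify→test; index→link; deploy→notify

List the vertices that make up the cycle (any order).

link, scan, build, merge

DFS with gray/black marking from link:
link gray
  build gray
    merge gray
      scan gray
        test gray
          fetch gray
          fetch black
        test black
        scan→link: link is gray → back edge
Back edge closes the cycle link → build → merge → scan → link; its vertices are {link, scan, build, merge}.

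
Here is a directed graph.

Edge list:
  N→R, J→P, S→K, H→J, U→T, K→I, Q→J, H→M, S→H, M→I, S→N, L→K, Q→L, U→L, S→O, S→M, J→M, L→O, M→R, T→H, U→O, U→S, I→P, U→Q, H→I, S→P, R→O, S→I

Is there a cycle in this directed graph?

DFS with white/gray/black marking, starting from O:
O gray
O black
H gray
  J gray
    P gray
    P black
    M gray
      I gray
        I→P: P black — skip
      I black
      R gray
        R→O: O black — skip
      R black
    M black
  J black
  H→M: M black — skip
  H→I: I black — skip
H black
K gray
  K→I: I black — skip
K black
L gray
  L→K: K black — skip
  L→O: O black — skip
L black
N gray
  N→R: R black — skip
N black
Q gray
  Q→L: L black — skip
  Q→J: J black — skip
Q black
S gray
  S→P: P black — skip
  S→M: M black — skip
  S→H: H black — skip
  S→K: K black — skip
  S→O: O black — skip
  S→I: I black — skip
  S→N: N black — skip
S black
T gray
  T→H: H black — skip
T black
U gray
  U→L: L black — skip
  U→Q: Q black — skip
  U→O: O black — skip
  U→T: T black — skip
  U→S: S black — skip
U black
Every edge goes to a white or black vertex — no back edge, so the graph is acyclic.

No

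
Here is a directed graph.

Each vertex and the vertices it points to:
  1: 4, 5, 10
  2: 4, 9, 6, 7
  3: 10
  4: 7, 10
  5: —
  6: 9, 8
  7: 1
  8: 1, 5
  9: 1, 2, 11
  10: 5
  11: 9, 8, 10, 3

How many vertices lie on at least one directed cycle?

7

A vertex is on a directed cycle iff it belongs to a strongly connected component of size ≥ 2 (or has a self-loop).
The vertices on cycles are {1, 2, 4, 6, 7, 9, 11} — 7 in total.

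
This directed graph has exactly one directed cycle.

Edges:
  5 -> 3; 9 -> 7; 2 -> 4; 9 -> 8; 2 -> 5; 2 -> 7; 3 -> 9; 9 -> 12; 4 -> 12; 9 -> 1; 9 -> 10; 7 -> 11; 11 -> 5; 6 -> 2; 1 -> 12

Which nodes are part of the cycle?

3, 5, 7, 9, 11

DFS with gray/black marking from 5:
5 gray
  3 gray
    9 gray
      12 gray
      12 black
      8 gray
      8 black
      10 gray
      10 black
      1 gray
        1→12: 12 black — skip
      1 black
      7 gray
        11 gray
          11→5: 5 is gray → back edge
Back edge closes the cycle 5 → 3 → 9 → 7 → 11 → 5; its vertices are {3, 5, 7, 9, 11}.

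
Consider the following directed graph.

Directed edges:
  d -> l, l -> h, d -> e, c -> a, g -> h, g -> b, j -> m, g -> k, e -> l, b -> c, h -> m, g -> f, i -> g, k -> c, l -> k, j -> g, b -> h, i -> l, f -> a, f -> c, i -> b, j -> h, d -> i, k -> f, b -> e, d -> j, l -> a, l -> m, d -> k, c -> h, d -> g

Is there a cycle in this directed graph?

No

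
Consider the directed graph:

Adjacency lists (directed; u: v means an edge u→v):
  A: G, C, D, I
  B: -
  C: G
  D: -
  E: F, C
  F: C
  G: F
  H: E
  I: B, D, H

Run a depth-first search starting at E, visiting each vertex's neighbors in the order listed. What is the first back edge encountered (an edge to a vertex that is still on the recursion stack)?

DFS from E (visiting each vertex's neighbors in the order listed); mark gray on enter, black on exit:
E gray
  F gray
    C gray
      G gray
        G→F: F is gray → back edge
First back edge: G → F.

G->F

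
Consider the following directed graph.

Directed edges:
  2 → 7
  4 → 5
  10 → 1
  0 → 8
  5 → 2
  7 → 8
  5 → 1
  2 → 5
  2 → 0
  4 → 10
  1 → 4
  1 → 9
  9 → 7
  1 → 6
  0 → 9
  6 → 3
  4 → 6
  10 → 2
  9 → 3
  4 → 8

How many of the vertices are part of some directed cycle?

A vertex is on a directed cycle iff it belongs to a strongly connected component of size ≥ 2 (or has a self-loop).
The vertices on cycles are {1, 2, 4, 5, 10} — 5 in total.

5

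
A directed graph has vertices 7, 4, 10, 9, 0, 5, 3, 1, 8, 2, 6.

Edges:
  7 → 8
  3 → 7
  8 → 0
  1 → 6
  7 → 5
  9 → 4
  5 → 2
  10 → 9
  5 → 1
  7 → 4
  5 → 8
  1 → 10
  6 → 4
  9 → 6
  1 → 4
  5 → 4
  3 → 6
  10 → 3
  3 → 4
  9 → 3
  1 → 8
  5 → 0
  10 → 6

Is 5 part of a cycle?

5 is on a cycle iff 5 can reach itself via ≥1 edge.
5 → 1 → 10 → 3 → 7 → 5 — yes.

Yes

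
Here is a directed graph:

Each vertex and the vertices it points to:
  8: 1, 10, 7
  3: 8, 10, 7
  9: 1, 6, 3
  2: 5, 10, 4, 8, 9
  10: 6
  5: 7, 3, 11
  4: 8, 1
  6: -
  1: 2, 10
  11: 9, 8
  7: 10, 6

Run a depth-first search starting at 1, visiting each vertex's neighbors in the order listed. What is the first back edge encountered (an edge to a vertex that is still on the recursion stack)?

8->1

DFS from 1 (visiting each vertex's neighbors in the order listed); mark gray on enter, black on exit:
1 gray
  2 gray
    5 gray
      7 gray
        10 gray
          6 gray
          6 black
        10 black
        7→6: 6 black — skip
      7 black
      3 gray
        8 gray
          8→1: 1 is gray → back edge
First back edge: 8 → 1.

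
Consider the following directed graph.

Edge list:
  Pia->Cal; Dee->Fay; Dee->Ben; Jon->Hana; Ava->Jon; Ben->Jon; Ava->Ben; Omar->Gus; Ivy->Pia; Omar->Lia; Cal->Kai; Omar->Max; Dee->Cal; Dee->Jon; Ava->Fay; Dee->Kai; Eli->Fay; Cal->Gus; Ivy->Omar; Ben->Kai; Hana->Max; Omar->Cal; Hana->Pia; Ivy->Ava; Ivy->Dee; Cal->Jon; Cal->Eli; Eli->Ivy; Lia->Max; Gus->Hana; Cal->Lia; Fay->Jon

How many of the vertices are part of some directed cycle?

A vertex is on a directed cycle iff it belongs to a strongly connected component of size ≥ 2 (or has a self-loop).
The vertices on cycles are {Ava, Ben, Cal, Dee, Eli, Fay, Gus, Ivy, Jon, Pia, Hana, Omar} — 12 in total.

12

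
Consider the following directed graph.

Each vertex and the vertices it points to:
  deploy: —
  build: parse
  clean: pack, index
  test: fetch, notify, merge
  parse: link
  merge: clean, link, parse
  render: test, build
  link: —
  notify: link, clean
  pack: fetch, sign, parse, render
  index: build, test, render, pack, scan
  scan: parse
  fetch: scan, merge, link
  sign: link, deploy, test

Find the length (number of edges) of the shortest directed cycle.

4

For each vertex v, BFS finds the shortest path from v back to v.
The shortest such closed walk is clean → pack → fetch → merge → clean, length 4.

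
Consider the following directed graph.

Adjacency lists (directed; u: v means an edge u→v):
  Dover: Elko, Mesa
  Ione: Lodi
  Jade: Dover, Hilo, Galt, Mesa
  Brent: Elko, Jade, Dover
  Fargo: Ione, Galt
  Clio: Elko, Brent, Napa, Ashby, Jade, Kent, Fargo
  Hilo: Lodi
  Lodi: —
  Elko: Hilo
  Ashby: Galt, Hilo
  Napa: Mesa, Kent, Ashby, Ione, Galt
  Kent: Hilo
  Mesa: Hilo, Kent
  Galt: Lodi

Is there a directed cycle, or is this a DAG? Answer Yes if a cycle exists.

DFS with white/gray/black marking, starting from Clio:
Clio gray
  Elko gray
    Hilo gray
      Lodi gray
      Lodi black
    Hilo black
  Elko black
  Brent gray
    Brent→Elko: Elko black — skip
    Jade gray
      Dover gray
        Dover→Elko: Elko black — skip
        Mesa gray
          Mesa→Hilo: Hilo black — skip
          Kent gray
            Kent→Hilo: Hilo black — skip
          Kent black
        Mesa black
      Dover black
      Jade→Hilo: Hilo black — skip
      Galt gray
        Galt→Lodi: Lodi black — skip
      Galt black
      Jade→Mesa: Mesa black — skip
    Jade black
    Brent→Dover: Dover black — skip
  Brent black
  Napa gray
    Napa→Mesa: Mesa black — skip
    Napa→Kent: Kent black — skip
    Ashby gray
      Ashby→Galt: Galt black — skip
      Ashby→Hilo: Hilo black — skip
    Ashby black
    Ione gray
      Ione→Lodi: Lodi black — skip
    Ione black
    Napa→Galt: Galt black — skip
  Napa black
  Clio→Ashby: Ashby black — skip
  Clio→Jade: Jade black — skip
  Clio→Kent: Kent black — skip
  Fargo gray
    Fargo→Ione: Ione black — skip
    Fargo→Galt: Galt black — skip
  Fargo black
Clio black
Every edge goes to a white or black vertex — no back edge, so the graph is acyclic.

No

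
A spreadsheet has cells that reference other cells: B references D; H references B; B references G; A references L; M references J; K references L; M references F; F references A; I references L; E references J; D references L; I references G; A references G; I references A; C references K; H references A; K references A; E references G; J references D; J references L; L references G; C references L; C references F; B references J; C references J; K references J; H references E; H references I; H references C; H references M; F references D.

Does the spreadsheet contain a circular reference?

DFS with white/gray/black marking, starting from K:
K gray
  L gray
    G gray
    G black
  L black
  A gray
    A→G: G black — skip
    A→L: L black — skip
  A black
  J gray
    D gray
      D→L: L black — skip
    D black
    J→L: L black — skip
  J black
K black
B gray
  B→D: D black — skip
  B→G: G black — skip
  B→J: J black — skip
B black
C gray
  C→L: L black — skip
  C→K: K black — skip
  F gray
    F→D: D black — skip
    F→A: A black — skip
  F black
  C→J: J black — skip
C black
E gray
  E→G: G black — skip
  E→J: J black — skip
E black
H gray
  H→E: E black — skip
  H→A: A black — skip
  I gray
    I→L: L black — skip
    I→G: G black — skip
    I→A: A black — skip
  I black
  M gray
    M→J: J black — skip
    M→F: F black — skip
  M black
  H→C: C black — skip
  H→B: B black — skip
H black
Every edge goes to a white or black vertex — no back edge, so the graph is acyclic.

No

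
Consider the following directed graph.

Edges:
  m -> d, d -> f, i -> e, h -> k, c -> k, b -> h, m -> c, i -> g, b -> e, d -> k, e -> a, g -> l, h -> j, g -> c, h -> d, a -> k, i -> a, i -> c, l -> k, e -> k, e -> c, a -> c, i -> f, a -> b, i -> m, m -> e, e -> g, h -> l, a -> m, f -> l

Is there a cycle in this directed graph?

DFS with white/gray/black marking, starting from c:
c gray
  k gray
  k black
c black
a gray
  a→k: k black — skip
  a→c: c black — skip
  b gray
    e gray
      e→a: a is gray → back edge
Back edge found, so a cycle exists: a → b → e → a.

Yes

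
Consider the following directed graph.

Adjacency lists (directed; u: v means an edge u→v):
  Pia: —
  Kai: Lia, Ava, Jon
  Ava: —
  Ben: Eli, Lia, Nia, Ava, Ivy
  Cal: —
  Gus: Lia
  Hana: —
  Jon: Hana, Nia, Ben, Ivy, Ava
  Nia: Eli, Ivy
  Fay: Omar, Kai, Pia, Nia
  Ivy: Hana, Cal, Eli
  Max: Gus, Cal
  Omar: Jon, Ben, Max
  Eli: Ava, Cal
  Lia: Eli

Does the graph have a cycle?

No

DFS with white/gray/black marking, starting from Pia:
Pia gray
Pia black
Kai gray
  Lia gray
    Eli gray
      Ava gray
      Ava black
      Cal gray
      Cal black
    Eli black
  Lia black
  Kai→Ava: Ava black — skip
  Jon gray
    Hana gray
    Hana black
    Nia gray
      Nia→Eli: Eli black — skip
      Ivy gray
        Ivy→Hana: Hana black — skip
        Ivy→Cal: Cal black — skip
        Ivy→Eli: Eli black — skip
      Ivy black
    Nia black
    Ben gray
      Ben→Eli: Eli black — skip
      Ben→Lia: Lia black — skip
      Ben→Nia: Nia black — skip
      Ben→Ava: Ava black — skip
      Ben→Ivy: Ivy black — skip
    Ben black
    Jon→Ivy: Ivy black — skip
    Jon→Ava: Ava black — skip
  Jon black
Kai black
Gus gray
  Gus→Lia: Lia black — skip
Gus black
Fay gray
  Omar gray
    Omar→Jon: Jon black — skip
    Omar→Ben: Ben black — skip
    Max gray
      Max→Gus: Gus black — skip
      Max→Cal: Cal black — skip
    Max black
  Omar black
  Fay→Kai: Kai black — skip
  Fay→Pia: Pia black — skip
  Fay→Nia: Nia black — skip
Fay black
Every edge goes to a white or black vertex — no back edge, so the graph is acyclic.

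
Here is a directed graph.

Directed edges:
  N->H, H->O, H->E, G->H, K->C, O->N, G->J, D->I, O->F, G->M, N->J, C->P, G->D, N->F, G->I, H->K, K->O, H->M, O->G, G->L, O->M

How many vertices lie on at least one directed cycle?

5

A vertex is on a directed cycle iff it belongs to a strongly connected component of size ≥ 2 (or has a self-loop).
The vertices on cycles are {G, H, K, N, O} — 5 in total.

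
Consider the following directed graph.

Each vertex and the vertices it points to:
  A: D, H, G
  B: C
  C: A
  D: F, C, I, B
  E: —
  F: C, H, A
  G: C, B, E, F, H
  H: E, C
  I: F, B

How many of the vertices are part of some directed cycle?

A vertex is on a directed cycle iff it belongs to a strongly connected component of size ≥ 2 (or has a self-loop).
The vertices on cycles are {A, B, C, D, F, G, H, I} — 8 in total.

8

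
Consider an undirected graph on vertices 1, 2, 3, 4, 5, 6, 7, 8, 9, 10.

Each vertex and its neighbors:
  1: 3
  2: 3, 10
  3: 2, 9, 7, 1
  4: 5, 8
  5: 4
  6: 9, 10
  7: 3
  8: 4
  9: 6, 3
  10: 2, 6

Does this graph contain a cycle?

DFS, tracking each vertex's parent; an edge to a visited non-parent vertex closes a cycle.
Start from 8:
visit 8 (parent –)
  visit 4 (parent 8)
    visit 5 (parent 4)
      5–4: parent, skip
    4–8: parent, skip
visit 1 (parent –)
  visit 3 (parent 1)
    visit 2 (parent 3)
      2–3: parent, skip
      visit 10 (parent 2)
        10–2: parent, skip
        visit 6 (parent 10)
          visit 9 (parent 6)
            9–6: parent, skip
            9–3: 3 visited and ≠ parent → cycle
Cycle: 3 – 2 – 10 – 6 – 9 – 3.

Yes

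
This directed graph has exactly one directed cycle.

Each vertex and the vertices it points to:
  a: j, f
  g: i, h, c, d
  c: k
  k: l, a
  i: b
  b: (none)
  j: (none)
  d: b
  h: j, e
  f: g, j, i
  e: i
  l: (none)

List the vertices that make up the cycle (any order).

a, c, f, g, k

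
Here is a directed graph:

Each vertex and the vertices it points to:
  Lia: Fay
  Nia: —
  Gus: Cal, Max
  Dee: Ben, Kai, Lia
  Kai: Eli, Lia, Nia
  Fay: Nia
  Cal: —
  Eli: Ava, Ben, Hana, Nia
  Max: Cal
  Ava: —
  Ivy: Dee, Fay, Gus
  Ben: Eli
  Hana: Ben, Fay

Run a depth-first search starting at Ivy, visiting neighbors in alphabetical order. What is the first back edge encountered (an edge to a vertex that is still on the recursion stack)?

DFS from Ivy (visiting neighbors in alphabetical order); mark gray on enter, black on exit:
Ivy gray
  Dee gray
    Ben gray
      Eli gray
        Ava gray
        Ava black
        Eli→Ben: Ben is gray → back edge
First back edge: Eli → Ben.

Eli→Ben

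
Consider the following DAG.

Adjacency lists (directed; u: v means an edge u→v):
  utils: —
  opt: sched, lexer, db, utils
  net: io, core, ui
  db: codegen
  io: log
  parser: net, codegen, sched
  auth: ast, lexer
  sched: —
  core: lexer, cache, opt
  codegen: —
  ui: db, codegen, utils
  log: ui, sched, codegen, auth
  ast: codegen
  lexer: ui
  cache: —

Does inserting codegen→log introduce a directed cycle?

Yes

Adding codegen→log creates a cycle iff log can already reach codegen.
Path from log: log → codegen.
So log → … → codegen → log is a cycle.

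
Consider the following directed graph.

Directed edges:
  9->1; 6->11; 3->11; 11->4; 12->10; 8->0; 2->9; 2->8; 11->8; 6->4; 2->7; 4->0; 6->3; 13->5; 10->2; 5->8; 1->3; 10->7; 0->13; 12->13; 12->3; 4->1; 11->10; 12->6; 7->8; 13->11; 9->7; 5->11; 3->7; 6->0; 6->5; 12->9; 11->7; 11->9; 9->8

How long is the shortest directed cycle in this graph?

For each vertex v, BFS finds the shortest path from v back to v.
The shortest such closed walk is 13 → 5 → 8 → 0 → 13, length 4.

4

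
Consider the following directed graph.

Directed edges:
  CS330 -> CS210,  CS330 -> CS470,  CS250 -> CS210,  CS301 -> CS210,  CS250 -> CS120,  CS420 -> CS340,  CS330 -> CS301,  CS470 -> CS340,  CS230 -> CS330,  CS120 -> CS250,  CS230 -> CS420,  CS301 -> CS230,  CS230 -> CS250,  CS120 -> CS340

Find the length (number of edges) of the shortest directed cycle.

For each vertex v, BFS finds the shortest path from v back to v.
The shortest such closed walk is CS250 → CS120 → CS250, length 2.

2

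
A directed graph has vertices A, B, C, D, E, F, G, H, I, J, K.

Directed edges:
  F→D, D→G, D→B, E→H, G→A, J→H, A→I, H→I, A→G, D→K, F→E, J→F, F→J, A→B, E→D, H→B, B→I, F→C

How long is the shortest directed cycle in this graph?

For each vertex v, BFS finds the shortest path from v back to v.
The shortest such closed walk is J → F → J, length 2.

2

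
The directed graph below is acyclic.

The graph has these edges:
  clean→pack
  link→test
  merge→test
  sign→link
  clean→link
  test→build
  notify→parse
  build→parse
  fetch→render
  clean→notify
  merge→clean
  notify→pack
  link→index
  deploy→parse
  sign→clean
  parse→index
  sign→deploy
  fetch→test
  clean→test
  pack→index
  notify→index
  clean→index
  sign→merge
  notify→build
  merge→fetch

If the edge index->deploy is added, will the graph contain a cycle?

Adding index→deploy creates a cycle iff deploy can already reach index.
Path from deploy: deploy → parse → index.
So deploy → … → index → deploy is a cycle.

Yes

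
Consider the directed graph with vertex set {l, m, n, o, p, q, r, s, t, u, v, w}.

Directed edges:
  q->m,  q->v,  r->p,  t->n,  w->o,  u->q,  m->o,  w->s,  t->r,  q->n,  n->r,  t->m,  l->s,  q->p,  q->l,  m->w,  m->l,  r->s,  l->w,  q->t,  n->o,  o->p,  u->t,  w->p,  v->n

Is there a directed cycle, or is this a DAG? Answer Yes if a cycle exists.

No

DFS with white/gray/black marking, starting from m:
m gray
  l gray
    s gray
    s black
    w gray
      o gray
        p gray
        p black
      o black
      w→s: s black — skip
      w→p: p black — skip
    w black
  l black
  m→w: w black — skip
  m→o: o black — skip
m black
n gray
  n→o: o black — skip
  r gray
    r→s: s black — skip
    r→p: p black — skip
  r black
n black
q gray
  t gray
    t→r: r black — skip
    t→n: n black — skip
    t→m: m black — skip
  t black
  q→l: l black — skip
  q→n: n black — skip
  v gray
    v→n: n black — skip
  v black
  q→p: p black — skip
  q→m: m black — skip
q black
u gray
  u→t: t black — skip
  u→q: q black — skip
u black
Every edge goes to a white or black vertex — no back edge, so the graph is acyclic.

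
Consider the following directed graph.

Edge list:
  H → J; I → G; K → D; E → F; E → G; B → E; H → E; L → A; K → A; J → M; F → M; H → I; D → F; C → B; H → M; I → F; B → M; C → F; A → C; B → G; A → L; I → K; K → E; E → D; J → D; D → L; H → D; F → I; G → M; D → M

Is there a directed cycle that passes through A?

A is on a cycle iff A can reach itself via ≥1 edge.
A → L → A — yes.

Yes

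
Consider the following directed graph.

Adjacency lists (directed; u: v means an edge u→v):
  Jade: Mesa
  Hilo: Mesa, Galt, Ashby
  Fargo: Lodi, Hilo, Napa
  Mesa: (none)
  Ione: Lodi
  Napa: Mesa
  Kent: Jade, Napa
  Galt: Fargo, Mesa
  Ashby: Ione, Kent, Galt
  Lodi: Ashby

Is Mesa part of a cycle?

No

Mesa lies on a cycle iff there is a path from Mesa back to itself.
Exploring from Mesa, it never reaches itself; equivalently, its strongly connected component is a singleton.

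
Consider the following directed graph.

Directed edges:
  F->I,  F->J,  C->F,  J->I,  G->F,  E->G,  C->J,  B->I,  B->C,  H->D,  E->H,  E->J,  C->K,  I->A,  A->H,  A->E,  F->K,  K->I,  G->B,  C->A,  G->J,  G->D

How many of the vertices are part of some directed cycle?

9

A vertex is on a directed cycle iff it belongs to a strongly connected component of size ≥ 2 (or has a self-loop).
The vertices on cycles are {A, B, C, E, F, G, I, J, K} — 9 in total.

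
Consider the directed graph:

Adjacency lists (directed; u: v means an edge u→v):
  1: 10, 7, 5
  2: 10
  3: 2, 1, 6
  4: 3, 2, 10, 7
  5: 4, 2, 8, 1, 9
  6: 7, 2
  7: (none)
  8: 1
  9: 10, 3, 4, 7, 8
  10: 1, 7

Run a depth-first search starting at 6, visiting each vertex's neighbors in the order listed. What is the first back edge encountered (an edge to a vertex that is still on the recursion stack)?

DFS from 6 (visiting each vertex's neighbors in the order listed); mark gray on enter, black on exit:
6 gray
  7 gray
  7 black
  2 gray
    10 gray
      1 gray
        1→10: 10 is gray → back edge
First back edge: 1 → 10.

1->10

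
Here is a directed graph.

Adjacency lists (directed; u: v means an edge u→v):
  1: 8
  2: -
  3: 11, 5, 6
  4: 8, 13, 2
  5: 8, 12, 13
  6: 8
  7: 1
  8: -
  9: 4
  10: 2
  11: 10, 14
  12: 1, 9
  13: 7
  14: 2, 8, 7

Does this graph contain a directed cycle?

DFS with white/gray/black marking, starting from 12:
12 gray
  1 gray
    8 gray
    8 black
  1 black
  9 gray
    4 gray
      4→8: 8 black — skip
      13 gray
        7 gray
          7→1: 1 black — skip
        7 black
      13 black
      2 gray
      2 black
    4 black
  9 black
12 black
3 gray
  11 gray
    10 gray
      10→2: 2 black — skip
    10 black
    14 gray
      14→2: 2 black — skip
      14→8: 8 black — skip
      14→7: 7 black — skip
    14 black
  11 black
  5 gray
    5→8: 8 black — skip
    5→12: 12 black — skip
    5→13: 13 black — skip
  5 black
  6 gray
    6→8: 8 black — skip
  6 black
3 black
Every edge goes to a white or black vertex — no back edge, so the graph is acyclic.

No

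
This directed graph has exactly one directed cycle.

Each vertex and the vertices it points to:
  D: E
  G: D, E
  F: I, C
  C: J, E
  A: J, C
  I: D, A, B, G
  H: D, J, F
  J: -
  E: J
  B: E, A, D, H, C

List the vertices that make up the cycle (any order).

DFS with gray/black marking from I:
I gray
  D gray
    E gray
      J gray
      J black
    E black
  D black
  A gray
    A→J: J black — skip
    C gray
      C→J: J black — skip
      C→E: E black — skip
    C black
  A black
  B gray
    B→E: E black — skip
    B→A: A black — skip
    B→D: D black — skip
    H gray
      H→D: D black — skip
      H→J: J black — skip
      F gray
        F→I: I is gray → back edge
Back edge closes the cycle I → B → H → F → I; its vertices are {B, F, H, I}.

B, F, H, I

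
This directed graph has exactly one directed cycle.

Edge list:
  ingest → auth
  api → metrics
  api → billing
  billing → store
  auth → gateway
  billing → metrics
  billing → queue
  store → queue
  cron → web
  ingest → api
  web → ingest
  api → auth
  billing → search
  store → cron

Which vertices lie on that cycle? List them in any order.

api, web, cron, store, ingest, billing

DFS with gray/black marking from ingest:
ingest gray
  api gray
    metrics gray
    metrics black
    billing gray
      billing→metrics: metrics black — skip
      queue gray
      queue black
      store gray
        cron gray
          web gray
            web→ingest: ingest is gray → back edge
Back edge closes the cycle ingest → api → billing → store → cron → web → ingest; its vertices are {api, web, cron, store, ingest, billing}.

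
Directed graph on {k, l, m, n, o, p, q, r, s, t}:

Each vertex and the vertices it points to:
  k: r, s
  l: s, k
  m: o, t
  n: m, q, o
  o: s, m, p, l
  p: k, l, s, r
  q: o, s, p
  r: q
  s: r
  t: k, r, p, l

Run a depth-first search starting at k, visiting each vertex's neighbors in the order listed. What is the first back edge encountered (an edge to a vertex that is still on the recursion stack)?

s->r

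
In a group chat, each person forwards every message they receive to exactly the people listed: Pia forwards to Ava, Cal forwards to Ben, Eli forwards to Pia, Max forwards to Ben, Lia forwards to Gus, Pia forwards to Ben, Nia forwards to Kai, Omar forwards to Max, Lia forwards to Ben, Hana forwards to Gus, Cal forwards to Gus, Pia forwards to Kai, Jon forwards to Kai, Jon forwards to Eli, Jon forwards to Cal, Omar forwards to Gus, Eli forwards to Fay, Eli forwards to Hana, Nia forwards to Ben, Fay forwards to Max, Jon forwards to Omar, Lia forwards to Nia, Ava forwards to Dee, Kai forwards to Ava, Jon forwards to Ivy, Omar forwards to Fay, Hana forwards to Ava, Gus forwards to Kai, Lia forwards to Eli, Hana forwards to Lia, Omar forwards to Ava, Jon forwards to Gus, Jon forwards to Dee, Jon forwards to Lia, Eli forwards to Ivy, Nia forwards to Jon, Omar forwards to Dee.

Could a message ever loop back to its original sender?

DFS with white/gray/black marking, starting from Hana:
Hana gray
  Ava gray
    Dee gray
    Dee black
  Ava black
  Gus gray
    Kai gray
      Kai→Ava: Ava black — skip
    Kai black
  Gus black
  Lia gray
    Ben gray
    Ben black
    Eli gray
      Fay gray
        Max gray
          Max→Ben: Ben black — skip
        Max black
      Fay black
      Pia gray
        Pia→Ava: Ava black — skip
        Pia→Kai: Kai black — skip
        Pia→Ben: Ben black — skip
      Pia black
      Eli→Hana: Hana is gray → back edge
Back edge found, so a cycle exists: Hana → Lia → Eli → Hana.

Yes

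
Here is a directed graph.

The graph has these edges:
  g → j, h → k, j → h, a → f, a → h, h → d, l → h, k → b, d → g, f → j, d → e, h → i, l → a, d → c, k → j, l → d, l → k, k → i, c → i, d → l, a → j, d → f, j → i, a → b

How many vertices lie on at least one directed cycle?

A vertex is on a directed cycle iff it belongs to a strongly connected component of size ≥ 2 (or has a self-loop).
The vertices on cycles are {a, d, f, g, h, j, k, l} — 8 in total.

8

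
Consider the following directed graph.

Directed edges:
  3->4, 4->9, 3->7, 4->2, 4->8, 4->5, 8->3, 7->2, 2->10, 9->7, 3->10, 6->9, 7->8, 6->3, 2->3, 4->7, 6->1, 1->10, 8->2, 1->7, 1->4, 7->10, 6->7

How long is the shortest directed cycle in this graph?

For each vertex v, BFS finds the shortest path from v back to v.
The shortest such closed walk is 4 → 8 → 3 → 4, length 3.

3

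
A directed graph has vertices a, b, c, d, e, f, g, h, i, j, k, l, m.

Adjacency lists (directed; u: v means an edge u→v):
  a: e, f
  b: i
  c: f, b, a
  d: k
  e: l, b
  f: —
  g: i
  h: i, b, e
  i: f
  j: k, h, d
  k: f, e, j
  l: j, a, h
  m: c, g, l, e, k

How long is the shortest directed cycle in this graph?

2

For each vertex v, BFS finds the shortest path from v back to v.
The shortest such closed walk is k → j → k, length 2.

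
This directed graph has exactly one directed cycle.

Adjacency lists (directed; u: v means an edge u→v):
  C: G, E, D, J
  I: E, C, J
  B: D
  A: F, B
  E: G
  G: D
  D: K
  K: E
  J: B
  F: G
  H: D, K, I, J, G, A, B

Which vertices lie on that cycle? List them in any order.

D, E, G, K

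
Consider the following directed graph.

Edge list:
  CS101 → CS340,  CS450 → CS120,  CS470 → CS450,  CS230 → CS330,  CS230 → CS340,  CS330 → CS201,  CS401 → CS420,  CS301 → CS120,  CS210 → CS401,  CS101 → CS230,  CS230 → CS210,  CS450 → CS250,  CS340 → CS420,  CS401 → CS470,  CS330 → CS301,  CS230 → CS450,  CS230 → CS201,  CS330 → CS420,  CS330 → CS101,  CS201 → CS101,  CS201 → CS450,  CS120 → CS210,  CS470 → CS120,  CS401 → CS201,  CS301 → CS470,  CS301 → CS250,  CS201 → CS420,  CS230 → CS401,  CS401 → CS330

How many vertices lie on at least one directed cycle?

10

A vertex is on a directed cycle iff it belongs to a strongly connected component of size ≥ 2 (or has a self-loop).
The vertices on cycles are {CS101, CS120, CS201, CS210, CS230, CS301, CS330, CS401, CS450, CS470} — 10 in total.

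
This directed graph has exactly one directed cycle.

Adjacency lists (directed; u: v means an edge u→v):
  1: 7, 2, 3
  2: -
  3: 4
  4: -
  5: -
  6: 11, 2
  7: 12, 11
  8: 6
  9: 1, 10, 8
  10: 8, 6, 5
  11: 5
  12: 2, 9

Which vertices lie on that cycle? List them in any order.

DFS with gray/black marking from 12:
12 gray
  2 gray
  2 black
  9 gray
    1 gray
      7 gray
        7→12: 12 is gray → back edge
Back edge closes the cycle 12 → 9 → 1 → 7 → 12; its vertices are {1, 7, 9, 12}.

1, 7, 9, 12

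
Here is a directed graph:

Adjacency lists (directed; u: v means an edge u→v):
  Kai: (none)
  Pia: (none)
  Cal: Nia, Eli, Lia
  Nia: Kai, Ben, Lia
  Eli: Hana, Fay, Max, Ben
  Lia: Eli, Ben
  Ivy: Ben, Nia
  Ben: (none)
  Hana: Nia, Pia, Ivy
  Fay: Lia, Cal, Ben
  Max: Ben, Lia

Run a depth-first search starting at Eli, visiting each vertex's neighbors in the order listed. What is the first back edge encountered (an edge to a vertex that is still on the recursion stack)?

Lia->Eli

DFS from Eli (visiting each vertex's neighbors in the order listed); mark gray on enter, black on exit:
Eli gray
  Hana gray
    Nia gray
      Kai gray
      Kai black
      Ben gray
      Ben black
      Lia gray
        Lia→Eli: Eli is gray → back edge
First back edge: Lia → Eli.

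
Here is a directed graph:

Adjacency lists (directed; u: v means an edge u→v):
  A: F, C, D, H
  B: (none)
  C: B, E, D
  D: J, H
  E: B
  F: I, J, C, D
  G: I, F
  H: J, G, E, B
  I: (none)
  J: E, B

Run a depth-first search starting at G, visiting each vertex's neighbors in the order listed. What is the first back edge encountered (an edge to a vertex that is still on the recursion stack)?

DFS from G (visiting each vertex's neighbors in the order listed); mark gray on enter, black on exit:
G gray
  I gray
  I black
  F gray
    F→I: I black — skip
    J gray
      E gray
        B gray
        B black
      E black
      J→B: B black — skip
    J black
    C gray
      C→B: B black — skip
      C→E: E black — skip
      D gray
        D→J: J black — skip
        H gray
          H→J: J black — skip
          H→G: G is gray → back edge
First back edge: H → G.

H→G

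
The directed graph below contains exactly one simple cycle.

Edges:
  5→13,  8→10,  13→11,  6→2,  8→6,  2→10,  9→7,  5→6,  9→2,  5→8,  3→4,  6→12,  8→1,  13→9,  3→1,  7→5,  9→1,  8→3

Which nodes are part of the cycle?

5, 7, 9, 13

DFS with gray/black marking from 5:
5 gray
  13 gray
    9 gray
      2 gray
        10 gray
        10 black
      2 black
      1 gray
      1 black
      7 gray
        7→5: 5 is gray → back edge
Back edge closes the cycle 5 → 13 → 9 → 7 → 5; its vertices are {5, 7, 9, 13}.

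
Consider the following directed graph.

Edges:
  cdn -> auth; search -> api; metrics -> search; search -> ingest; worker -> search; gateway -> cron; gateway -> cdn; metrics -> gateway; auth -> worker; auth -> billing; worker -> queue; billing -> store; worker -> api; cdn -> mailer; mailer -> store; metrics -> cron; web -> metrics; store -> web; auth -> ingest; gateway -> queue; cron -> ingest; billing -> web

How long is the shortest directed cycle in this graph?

For each vertex v, BFS finds the shortest path from v back to v.
The shortest such closed walk is metrics → gateway → cdn → auth → billing → web → metrics, length 6.

6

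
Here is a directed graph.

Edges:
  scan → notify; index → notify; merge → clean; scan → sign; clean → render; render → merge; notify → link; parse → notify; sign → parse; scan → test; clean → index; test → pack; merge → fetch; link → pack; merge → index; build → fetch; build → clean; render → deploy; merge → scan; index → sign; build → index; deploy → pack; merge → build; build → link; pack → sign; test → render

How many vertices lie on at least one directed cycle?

11

A vertex is on a directed cycle iff it belongs to a strongly connected component of size ≥ 2 (or has a self-loop).
The vertices on cycles are {link, pack, scan, sign, test, build, clean, merge, parse, notify, render} — 11 in total.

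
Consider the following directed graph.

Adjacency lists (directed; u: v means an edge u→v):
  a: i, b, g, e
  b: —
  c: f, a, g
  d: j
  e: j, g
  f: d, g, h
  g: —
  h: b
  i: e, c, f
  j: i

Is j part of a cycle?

Yes

j is on a cycle iff j can reach itself via ≥1 edge.
j → i → e → j — yes.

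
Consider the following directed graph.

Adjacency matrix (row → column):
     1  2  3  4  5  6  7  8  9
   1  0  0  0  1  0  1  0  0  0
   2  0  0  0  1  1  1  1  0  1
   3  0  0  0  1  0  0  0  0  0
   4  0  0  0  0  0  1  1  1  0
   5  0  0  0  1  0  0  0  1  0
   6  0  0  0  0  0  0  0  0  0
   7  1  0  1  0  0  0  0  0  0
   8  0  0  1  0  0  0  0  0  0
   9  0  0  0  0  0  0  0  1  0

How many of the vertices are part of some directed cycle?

5

A vertex is on a directed cycle iff it belongs to a strongly connected component of size ≥ 2 (or has a self-loop).
The vertices on cycles are {1, 3, 4, 7, 8} — 5 in total.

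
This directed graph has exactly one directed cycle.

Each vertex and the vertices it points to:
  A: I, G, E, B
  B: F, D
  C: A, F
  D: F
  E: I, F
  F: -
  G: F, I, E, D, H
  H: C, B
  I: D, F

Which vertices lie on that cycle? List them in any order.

DFS with gray/black marking from C:
C gray
  A gray
    I gray
      D gray
        F gray
        F black
      D black
      I→F: F black — skip
    I black
    G gray
      G→F: F black — skip
      G→I: I black — skip
      E gray
        E→I: I black — skip
        E→F: F black — skip
      E black
      G→D: D black — skip
      H gray
        H→C: C is gray → back edge
Back edge closes the cycle C → A → G → H → C; its vertices are {A, C, G, H}.

A, C, G, H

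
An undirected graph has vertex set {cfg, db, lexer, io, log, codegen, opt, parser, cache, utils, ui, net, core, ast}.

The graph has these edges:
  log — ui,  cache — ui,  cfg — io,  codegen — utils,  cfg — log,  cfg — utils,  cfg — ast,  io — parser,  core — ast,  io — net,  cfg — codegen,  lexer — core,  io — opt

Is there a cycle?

Yes

DFS, tracking each vertex's parent; an edge to a visited non-parent vertex closes a cycle.
Start from cache:
visit cache (parent –)
  visit ui (parent cache)
    visit log (parent ui)
      log–ui: parent, skip
      visit cfg (parent log)
        visit ast (parent cfg)
          ast–cfg: parent, skip
          visit core (parent ast)
            core–ast: parent, skip
            visit lexer (parent core)
              lexer–core: parent, skip
        visit codegen (parent cfg)
          visit utils (parent codegen)
            utils–cfg: cfg visited and ≠ parent → cycle
Cycle: cfg – codegen – utils – cfg.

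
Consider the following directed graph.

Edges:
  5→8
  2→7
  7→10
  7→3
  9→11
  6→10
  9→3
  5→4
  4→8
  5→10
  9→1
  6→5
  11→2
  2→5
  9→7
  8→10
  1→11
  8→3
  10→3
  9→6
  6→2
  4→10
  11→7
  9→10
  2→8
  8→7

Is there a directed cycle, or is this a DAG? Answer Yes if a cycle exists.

DFS with white/gray/black marking, starting from 2:
2 gray
  7 gray
    10 gray
      3 gray
      3 black
    10 black
    7→3: 3 black — skip
  7 black
  8 gray
    8→3: 3 black — skip
    8→10: 10 black — skip
    8→7: 7 black — skip
  8 black
  5 gray
    5→10: 10 black — skip
    4 gray
      4→8: 8 black — skip
      4→10: 10 black — skip
    4 black
    5→8: 8 black — skip
  5 black
2 black
1 gray
  11 gray
    11→7: 7 black — skip
    11→2: 2 black — skip
  11 black
1 black
6 gray
  6→5: 5 black — skip
  6→2: 2 black — skip
  6→10: 10 black — skip
6 black
9 gray
  9→6: 6 black — skip
  9→11: 11 black — skip
  9→1: 1 black — skip
  9→3: 3 black — skip
  9→10: 10 black — skip
  9→7: 7 black — skip
9 black
Every edge goes to a white or black vertex — no back edge, so the graph is acyclic.

No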